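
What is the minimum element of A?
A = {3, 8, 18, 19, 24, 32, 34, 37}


Set A = {3, 8, 18, 19, 24, 32, 34, 37}
Elements in ascending order: 3, 8, 18, 19, 24, 32, 34, 37
The smallest element is 3.

3


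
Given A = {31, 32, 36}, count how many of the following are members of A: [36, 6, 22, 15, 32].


Set A = {31, 32, 36}
Candidates: [36, 6, 22, 15, 32]
Check each candidate:
36 ∈ A, 6 ∉ A, 22 ∉ A, 15 ∉ A, 32 ∈ A
Count of candidates in A: 2

2


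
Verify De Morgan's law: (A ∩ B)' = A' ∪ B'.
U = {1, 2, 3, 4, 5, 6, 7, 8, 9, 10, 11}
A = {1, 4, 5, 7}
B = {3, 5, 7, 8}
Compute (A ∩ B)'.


U = {1, 2, 3, 4, 5, 6, 7, 8, 9, 10, 11}
A = {1, 4, 5, 7}, B = {3, 5, 7, 8}
A ∩ B = {5, 7}
(A ∩ B)' = U \ (A ∩ B) = {1, 2, 3, 4, 6, 8, 9, 10, 11}
Verification via A' ∪ B': A' = {2, 3, 6, 8, 9, 10, 11}, B' = {1, 2, 4, 6, 9, 10, 11}
A' ∪ B' = {1, 2, 3, 4, 6, 8, 9, 10, 11} ✓

{1, 2, 3, 4, 6, 8, 9, 10, 11}


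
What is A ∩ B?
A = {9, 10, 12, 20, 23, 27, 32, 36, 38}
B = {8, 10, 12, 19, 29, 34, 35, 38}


Set A = {9, 10, 12, 20, 23, 27, 32, 36, 38}
Set B = {8, 10, 12, 19, 29, 34, 35, 38}
A ∩ B includes only elements in both sets.
Check each element of A against B:
9 ✗, 10 ✓, 12 ✓, 20 ✗, 23 ✗, 27 ✗, 32 ✗, 36 ✗, 38 ✓
A ∩ B = {10, 12, 38}

{10, 12, 38}


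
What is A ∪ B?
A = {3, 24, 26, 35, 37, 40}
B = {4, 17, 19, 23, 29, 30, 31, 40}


Set A = {3, 24, 26, 35, 37, 40}
Set B = {4, 17, 19, 23, 29, 30, 31, 40}
A ∪ B includes all elements in either set.
Elements from A: {3, 24, 26, 35, 37, 40}
Elements from B not already included: {4, 17, 19, 23, 29, 30, 31}
A ∪ B = {3, 4, 17, 19, 23, 24, 26, 29, 30, 31, 35, 37, 40}

{3, 4, 17, 19, 23, 24, 26, 29, 30, 31, 35, 37, 40}


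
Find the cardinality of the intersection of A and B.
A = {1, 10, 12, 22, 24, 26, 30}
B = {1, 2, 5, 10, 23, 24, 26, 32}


Set A = {1, 10, 12, 22, 24, 26, 30}
Set B = {1, 2, 5, 10, 23, 24, 26, 32}
A ∩ B = {1, 10, 24, 26}
|A ∩ B| = 4

4


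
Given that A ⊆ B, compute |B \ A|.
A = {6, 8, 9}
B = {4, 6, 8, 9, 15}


Set A = {6, 8, 9}, |A| = 3
Set B = {4, 6, 8, 9, 15}, |B| = 5
Since A ⊆ B: B \ A = {4, 15}
|B| - |A| = 5 - 3 = 2

2


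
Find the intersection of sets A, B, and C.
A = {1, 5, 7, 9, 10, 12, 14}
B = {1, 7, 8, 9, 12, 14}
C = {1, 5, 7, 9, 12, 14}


Set A = {1, 5, 7, 9, 10, 12, 14}
Set B = {1, 7, 8, 9, 12, 14}
Set C = {1, 5, 7, 9, 12, 14}
First, A ∩ B = {1, 7, 9, 12, 14}
Then, (A ∩ B) ∩ C = {1, 7, 9, 12, 14}

{1, 7, 9, 12, 14}


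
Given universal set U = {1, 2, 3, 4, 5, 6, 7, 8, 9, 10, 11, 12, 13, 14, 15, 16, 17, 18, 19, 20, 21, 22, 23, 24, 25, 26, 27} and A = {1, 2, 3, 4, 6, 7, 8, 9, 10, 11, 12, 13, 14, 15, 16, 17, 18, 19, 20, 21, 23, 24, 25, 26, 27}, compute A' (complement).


Universal set U = {1, 2, 3, 4, 5, 6, 7, 8, 9, 10, 11, 12, 13, 14, 15, 16, 17, 18, 19, 20, 21, 22, 23, 24, 25, 26, 27}
Set A = {1, 2, 3, 4, 6, 7, 8, 9, 10, 11, 12, 13, 14, 15, 16, 17, 18, 19, 20, 21, 23, 24, 25, 26, 27}
A' = U \ A = elements in U but not in A
Checking each element of U:
1 (in A, exclude), 2 (in A, exclude), 3 (in A, exclude), 4 (in A, exclude), 5 (not in A, include), 6 (in A, exclude), 7 (in A, exclude), 8 (in A, exclude), 9 (in A, exclude), 10 (in A, exclude), 11 (in A, exclude), 12 (in A, exclude), 13 (in A, exclude), 14 (in A, exclude), 15 (in A, exclude), 16 (in A, exclude), 17 (in A, exclude), 18 (in A, exclude), 19 (in A, exclude), 20 (in A, exclude), 21 (in A, exclude), 22 (not in A, include), 23 (in A, exclude), 24 (in A, exclude), 25 (in A, exclude), 26 (in A, exclude), 27 (in A, exclude)
A' = {5, 22}

{5, 22}


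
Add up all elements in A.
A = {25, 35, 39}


Set A = {25, 35, 39}
Sum = 25 + 35 + 39 = 99

99


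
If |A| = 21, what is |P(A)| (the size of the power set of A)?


The set has 21 elements.
The power set contains all possible subsets.
|P(A)| = 2^|A| = 2^21 = 2097152

2097152


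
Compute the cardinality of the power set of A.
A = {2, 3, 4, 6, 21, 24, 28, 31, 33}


Set A = {2, 3, 4, 6, 21, 24, 28, 31, 33}
|A| = 9
The power set P(A) contains all subsets of A.
|P(A)| = 2^|A| = 2^9 = 512

512


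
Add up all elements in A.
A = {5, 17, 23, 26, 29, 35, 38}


Set A = {5, 17, 23, 26, 29, 35, 38}
Sum = 5 + 17 + 23 + 26 + 29 + 35 + 38 = 173

173


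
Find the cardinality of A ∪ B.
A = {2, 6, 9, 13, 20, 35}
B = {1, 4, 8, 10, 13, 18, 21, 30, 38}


Set A = {2, 6, 9, 13, 20, 35}, |A| = 6
Set B = {1, 4, 8, 10, 13, 18, 21, 30, 38}, |B| = 9
A ∩ B = {13}, |A ∩ B| = 1
|A ∪ B| = |A| + |B| - |A ∩ B| = 6 + 9 - 1 = 14

14


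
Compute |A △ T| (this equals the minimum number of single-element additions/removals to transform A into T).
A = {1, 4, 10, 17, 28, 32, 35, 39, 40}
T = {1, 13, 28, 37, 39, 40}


Set A = {1, 4, 10, 17, 28, 32, 35, 39, 40}
Set T = {1, 13, 28, 37, 39, 40}
Elements to remove from A (in A, not in T): {4, 10, 17, 32, 35} → 5 removals
Elements to add to A (in T, not in A): {13, 37} → 2 additions
Total edits = 5 + 2 = 7

7


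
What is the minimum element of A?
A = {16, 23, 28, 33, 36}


Set A = {16, 23, 28, 33, 36}
Elements in ascending order: 16, 23, 28, 33, 36
The smallest element is 16.

16


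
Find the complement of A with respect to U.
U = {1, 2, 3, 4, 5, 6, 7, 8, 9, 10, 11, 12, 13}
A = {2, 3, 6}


Universal set U = {1, 2, 3, 4, 5, 6, 7, 8, 9, 10, 11, 12, 13}
Set A = {2, 3, 6}
A' = U \ A = elements in U but not in A
Checking each element of U:
1 (not in A, include), 2 (in A, exclude), 3 (in A, exclude), 4 (not in A, include), 5 (not in A, include), 6 (in A, exclude), 7 (not in A, include), 8 (not in A, include), 9 (not in A, include), 10 (not in A, include), 11 (not in A, include), 12 (not in A, include), 13 (not in A, include)
A' = {1, 4, 5, 7, 8, 9, 10, 11, 12, 13}

{1, 4, 5, 7, 8, 9, 10, 11, 12, 13}


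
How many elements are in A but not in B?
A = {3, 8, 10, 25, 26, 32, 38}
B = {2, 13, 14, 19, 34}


Set A = {3, 8, 10, 25, 26, 32, 38}
Set B = {2, 13, 14, 19, 34}
A \ B = {3, 8, 10, 25, 26, 32, 38}
|A \ B| = 7

7


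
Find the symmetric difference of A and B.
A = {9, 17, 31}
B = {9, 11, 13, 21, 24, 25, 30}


Set A = {9, 17, 31}
Set B = {9, 11, 13, 21, 24, 25, 30}
A △ B = (A \ B) ∪ (B \ A)
Elements in A but not B: {17, 31}
Elements in B but not A: {11, 13, 21, 24, 25, 30}
A △ B = {11, 13, 17, 21, 24, 25, 30, 31}

{11, 13, 17, 21, 24, 25, 30, 31}


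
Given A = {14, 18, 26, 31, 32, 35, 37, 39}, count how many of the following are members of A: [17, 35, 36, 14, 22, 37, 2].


Set A = {14, 18, 26, 31, 32, 35, 37, 39}
Candidates: [17, 35, 36, 14, 22, 37, 2]
Check each candidate:
17 ∉ A, 35 ∈ A, 36 ∉ A, 14 ∈ A, 22 ∉ A, 37 ∈ A, 2 ∉ A
Count of candidates in A: 3

3


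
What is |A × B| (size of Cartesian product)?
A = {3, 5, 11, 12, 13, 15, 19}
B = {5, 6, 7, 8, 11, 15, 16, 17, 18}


Set A = {3, 5, 11, 12, 13, 15, 19} has 7 elements.
Set B = {5, 6, 7, 8, 11, 15, 16, 17, 18} has 9 elements.
|A × B| = |A| × |B| = 7 × 9 = 63

63


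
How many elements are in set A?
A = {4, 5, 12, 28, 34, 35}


Set A = {4, 5, 12, 28, 34, 35}
Listing elements: 4, 5, 12, 28, 34, 35
Counting: 6 elements
|A| = 6

6


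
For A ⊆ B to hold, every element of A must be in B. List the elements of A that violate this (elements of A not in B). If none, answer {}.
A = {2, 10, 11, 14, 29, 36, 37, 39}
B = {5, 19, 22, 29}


Set A = {2, 10, 11, 14, 29, 36, 37, 39}
Set B = {5, 19, 22, 29}
Check each element of A against B:
2 ∉ B (include), 10 ∉ B (include), 11 ∉ B (include), 14 ∉ B (include), 29 ∈ B, 36 ∉ B (include), 37 ∉ B (include), 39 ∉ B (include)
Elements of A not in B: {2, 10, 11, 14, 36, 37, 39}

{2, 10, 11, 14, 36, 37, 39}


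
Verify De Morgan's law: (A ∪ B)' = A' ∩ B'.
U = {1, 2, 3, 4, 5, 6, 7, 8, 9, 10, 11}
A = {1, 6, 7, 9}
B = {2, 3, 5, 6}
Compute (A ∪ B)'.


U = {1, 2, 3, 4, 5, 6, 7, 8, 9, 10, 11}
A = {1, 6, 7, 9}, B = {2, 3, 5, 6}
A ∪ B = {1, 2, 3, 5, 6, 7, 9}
(A ∪ B)' = U \ (A ∪ B) = {4, 8, 10, 11}
Verification via A' ∩ B': A' = {2, 3, 4, 5, 8, 10, 11}, B' = {1, 4, 7, 8, 9, 10, 11}
A' ∩ B' = {4, 8, 10, 11} ✓

{4, 8, 10, 11}


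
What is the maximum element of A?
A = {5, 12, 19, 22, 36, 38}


Set A = {5, 12, 19, 22, 36, 38}
Elements in ascending order: 5, 12, 19, 22, 36, 38
The largest element is 38.

38


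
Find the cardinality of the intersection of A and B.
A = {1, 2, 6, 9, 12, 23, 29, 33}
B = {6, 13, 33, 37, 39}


Set A = {1, 2, 6, 9, 12, 23, 29, 33}
Set B = {6, 13, 33, 37, 39}
A ∩ B = {6, 33}
|A ∩ B| = 2

2


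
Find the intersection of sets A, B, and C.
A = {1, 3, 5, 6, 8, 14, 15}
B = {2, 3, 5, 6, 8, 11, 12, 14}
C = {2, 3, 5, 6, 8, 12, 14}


Set A = {1, 3, 5, 6, 8, 14, 15}
Set B = {2, 3, 5, 6, 8, 11, 12, 14}
Set C = {2, 3, 5, 6, 8, 12, 14}
First, A ∩ B = {3, 5, 6, 8, 14}
Then, (A ∩ B) ∩ C = {3, 5, 6, 8, 14}

{3, 5, 6, 8, 14}


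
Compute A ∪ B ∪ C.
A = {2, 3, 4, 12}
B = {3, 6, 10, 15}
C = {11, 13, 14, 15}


Set A = {2, 3, 4, 12}
Set B = {3, 6, 10, 15}
Set C = {11, 13, 14, 15}
First, A ∪ B = {2, 3, 4, 6, 10, 12, 15}
Then, (A ∪ B) ∪ C = {2, 3, 4, 6, 10, 11, 12, 13, 14, 15}

{2, 3, 4, 6, 10, 11, 12, 13, 14, 15}


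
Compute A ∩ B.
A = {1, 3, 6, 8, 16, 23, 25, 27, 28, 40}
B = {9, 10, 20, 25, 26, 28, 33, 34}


Set A = {1, 3, 6, 8, 16, 23, 25, 27, 28, 40}
Set B = {9, 10, 20, 25, 26, 28, 33, 34}
A ∩ B includes only elements in both sets.
Check each element of A against B:
1 ✗, 3 ✗, 6 ✗, 8 ✗, 16 ✗, 23 ✗, 25 ✓, 27 ✗, 28 ✓, 40 ✗
A ∩ B = {25, 28}

{25, 28}


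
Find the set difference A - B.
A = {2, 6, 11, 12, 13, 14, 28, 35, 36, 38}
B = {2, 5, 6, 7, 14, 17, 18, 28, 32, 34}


Set A = {2, 6, 11, 12, 13, 14, 28, 35, 36, 38}
Set B = {2, 5, 6, 7, 14, 17, 18, 28, 32, 34}
A \ B includes elements in A that are not in B.
Check each element of A:
2 (in B, remove), 6 (in B, remove), 11 (not in B, keep), 12 (not in B, keep), 13 (not in B, keep), 14 (in B, remove), 28 (in B, remove), 35 (not in B, keep), 36 (not in B, keep), 38 (not in B, keep)
A \ B = {11, 12, 13, 35, 36, 38}

{11, 12, 13, 35, 36, 38}


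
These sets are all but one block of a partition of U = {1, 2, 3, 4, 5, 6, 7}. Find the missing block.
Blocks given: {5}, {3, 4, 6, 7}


U = {1, 2, 3, 4, 5, 6, 7}
Shown blocks: {5}, {3, 4, 6, 7}
A partition's blocks are pairwise disjoint and cover U, so the missing block = U \ (union of shown blocks).
Union of shown blocks: {3, 4, 5, 6, 7}
Missing block = U \ (union) = {1, 2}

{1, 2}


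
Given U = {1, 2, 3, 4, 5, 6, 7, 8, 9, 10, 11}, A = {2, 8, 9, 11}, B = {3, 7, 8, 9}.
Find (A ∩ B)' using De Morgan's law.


U = {1, 2, 3, 4, 5, 6, 7, 8, 9, 10, 11}
A = {2, 8, 9, 11}, B = {3, 7, 8, 9}
A ∩ B = {8, 9}
(A ∩ B)' = U \ (A ∩ B) = {1, 2, 3, 4, 5, 6, 7, 10, 11}
Verification via A' ∪ B': A' = {1, 3, 4, 5, 6, 7, 10}, B' = {1, 2, 4, 5, 6, 10, 11}
A' ∪ B' = {1, 2, 3, 4, 5, 6, 7, 10, 11} ✓

{1, 2, 3, 4, 5, 6, 7, 10, 11}


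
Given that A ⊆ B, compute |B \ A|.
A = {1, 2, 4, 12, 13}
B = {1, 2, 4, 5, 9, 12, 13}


Set A = {1, 2, 4, 12, 13}, |A| = 5
Set B = {1, 2, 4, 5, 9, 12, 13}, |B| = 7
Since A ⊆ B: B \ A = {5, 9}
|B| - |A| = 7 - 5 = 2

2


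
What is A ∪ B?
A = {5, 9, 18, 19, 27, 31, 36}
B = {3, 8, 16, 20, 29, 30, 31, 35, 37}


Set A = {5, 9, 18, 19, 27, 31, 36}
Set B = {3, 8, 16, 20, 29, 30, 31, 35, 37}
A ∪ B includes all elements in either set.
Elements from A: {5, 9, 18, 19, 27, 31, 36}
Elements from B not already included: {3, 8, 16, 20, 29, 30, 35, 37}
A ∪ B = {3, 5, 8, 9, 16, 18, 19, 20, 27, 29, 30, 31, 35, 36, 37}

{3, 5, 8, 9, 16, 18, 19, 20, 27, 29, 30, 31, 35, 36, 37}


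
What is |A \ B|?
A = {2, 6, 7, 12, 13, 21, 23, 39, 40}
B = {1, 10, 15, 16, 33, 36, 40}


Set A = {2, 6, 7, 12, 13, 21, 23, 39, 40}
Set B = {1, 10, 15, 16, 33, 36, 40}
A \ B = {2, 6, 7, 12, 13, 21, 23, 39}
|A \ B| = 8

8


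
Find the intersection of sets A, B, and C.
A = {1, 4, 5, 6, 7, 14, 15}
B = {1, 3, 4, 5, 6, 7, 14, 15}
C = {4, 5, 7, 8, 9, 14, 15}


Set A = {1, 4, 5, 6, 7, 14, 15}
Set B = {1, 3, 4, 5, 6, 7, 14, 15}
Set C = {4, 5, 7, 8, 9, 14, 15}
First, A ∩ B = {1, 4, 5, 6, 7, 14, 15}
Then, (A ∩ B) ∩ C = {4, 5, 7, 14, 15}

{4, 5, 7, 14, 15}


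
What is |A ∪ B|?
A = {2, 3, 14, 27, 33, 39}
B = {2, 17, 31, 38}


Set A = {2, 3, 14, 27, 33, 39}, |A| = 6
Set B = {2, 17, 31, 38}, |B| = 4
A ∩ B = {2}, |A ∩ B| = 1
|A ∪ B| = |A| + |B| - |A ∩ B| = 6 + 4 - 1 = 9

9


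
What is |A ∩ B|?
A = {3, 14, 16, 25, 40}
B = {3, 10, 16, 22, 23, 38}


Set A = {3, 14, 16, 25, 40}
Set B = {3, 10, 16, 22, 23, 38}
A ∩ B = {3, 16}
|A ∩ B| = 2

2


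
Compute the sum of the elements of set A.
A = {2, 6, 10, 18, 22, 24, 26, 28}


Set A = {2, 6, 10, 18, 22, 24, 26, 28}
Sum = 2 + 6 + 10 + 18 + 22 + 24 + 26 + 28 = 136

136


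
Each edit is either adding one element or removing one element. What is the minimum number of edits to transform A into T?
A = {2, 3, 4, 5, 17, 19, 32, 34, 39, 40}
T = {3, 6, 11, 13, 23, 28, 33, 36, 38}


Set A = {2, 3, 4, 5, 17, 19, 32, 34, 39, 40}
Set T = {3, 6, 11, 13, 23, 28, 33, 36, 38}
Elements to remove from A (in A, not in T): {2, 4, 5, 17, 19, 32, 34, 39, 40} → 9 removals
Elements to add to A (in T, not in A): {6, 11, 13, 23, 28, 33, 36, 38} → 8 additions
Total edits = 9 + 8 = 17

17


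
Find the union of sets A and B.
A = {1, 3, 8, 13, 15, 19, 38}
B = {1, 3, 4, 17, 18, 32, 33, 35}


Set A = {1, 3, 8, 13, 15, 19, 38}
Set B = {1, 3, 4, 17, 18, 32, 33, 35}
A ∪ B includes all elements in either set.
Elements from A: {1, 3, 8, 13, 15, 19, 38}
Elements from B not already included: {4, 17, 18, 32, 33, 35}
A ∪ B = {1, 3, 4, 8, 13, 15, 17, 18, 19, 32, 33, 35, 38}

{1, 3, 4, 8, 13, 15, 17, 18, 19, 32, 33, 35, 38}


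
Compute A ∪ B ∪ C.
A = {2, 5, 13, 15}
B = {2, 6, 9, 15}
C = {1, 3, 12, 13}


Set A = {2, 5, 13, 15}
Set B = {2, 6, 9, 15}
Set C = {1, 3, 12, 13}
First, A ∪ B = {2, 5, 6, 9, 13, 15}
Then, (A ∪ B) ∪ C = {1, 2, 3, 5, 6, 9, 12, 13, 15}

{1, 2, 3, 5, 6, 9, 12, 13, 15}


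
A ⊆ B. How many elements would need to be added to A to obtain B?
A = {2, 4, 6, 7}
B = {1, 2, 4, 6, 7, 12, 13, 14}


Set A = {2, 4, 6, 7}, |A| = 4
Set B = {1, 2, 4, 6, 7, 12, 13, 14}, |B| = 8
Since A ⊆ B: B \ A = {1, 12, 13, 14}
|B| - |A| = 8 - 4 = 4

4


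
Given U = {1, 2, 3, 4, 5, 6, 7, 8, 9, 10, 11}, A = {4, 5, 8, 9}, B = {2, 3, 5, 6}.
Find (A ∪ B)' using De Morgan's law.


U = {1, 2, 3, 4, 5, 6, 7, 8, 9, 10, 11}
A = {4, 5, 8, 9}, B = {2, 3, 5, 6}
A ∪ B = {2, 3, 4, 5, 6, 8, 9}
(A ∪ B)' = U \ (A ∪ B) = {1, 7, 10, 11}
Verification via A' ∩ B': A' = {1, 2, 3, 6, 7, 10, 11}, B' = {1, 4, 7, 8, 9, 10, 11}
A' ∩ B' = {1, 7, 10, 11} ✓

{1, 7, 10, 11}


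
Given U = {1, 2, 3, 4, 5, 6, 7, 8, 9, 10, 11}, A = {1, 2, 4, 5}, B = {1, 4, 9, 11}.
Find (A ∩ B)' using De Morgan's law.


U = {1, 2, 3, 4, 5, 6, 7, 8, 9, 10, 11}
A = {1, 2, 4, 5}, B = {1, 4, 9, 11}
A ∩ B = {1, 4}
(A ∩ B)' = U \ (A ∩ B) = {2, 3, 5, 6, 7, 8, 9, 10, 11}
Verification via A' ∪ B': A' = {3, 6, 7, 8, 9, 10, 11}, B' = {2, 3, 5, 6, 7, 8, 10}
A' ∪ B' = {2, 3, 5, 6, 7, 8, 9, 10, 11} ✓

{2, 3, 5, 6, 7, 8, 9, 10, 11}


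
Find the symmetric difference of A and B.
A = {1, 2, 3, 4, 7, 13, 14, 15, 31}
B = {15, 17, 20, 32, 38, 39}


Set A = {1, 2, 3, 4, 7, 13, 14, 15, 31}
Set B = {15, 17, 20, 32, 38, 39}
A △ B = (A \ B) ∪ (B \ A)
Elements in A but not B: {1, 2, 3, 4, 7, 13, 14, 31}
Elements in B but not A: {17, 20, 32, 38, 39}
A △ B = {1, 2, 3, 4, 7, 13, 14, 17, 20, 31, 32, 38, 39}

{1, 2, 3, 4, 7, 13, 14, 17, 20, 31, 32, 38, 39}


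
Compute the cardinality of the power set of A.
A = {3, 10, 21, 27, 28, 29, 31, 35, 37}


Set A = {3, 10, 21, 27, 28, 29, 31, 35, 37}
|A| = 9
The power set P(A) contains all subsets of A.
|P(A)| = 2^|A| = 2^9 = 512

512


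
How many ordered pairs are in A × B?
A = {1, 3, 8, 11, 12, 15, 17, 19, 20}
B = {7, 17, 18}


Set A = {1, 3, 8, 11, 12, 15, 17, 19, 20} has 9 elements.
Set B = {7, 17, 18} has 3 elements.
|A × B| = |A| × |B| = 9 × 3 = 27

27


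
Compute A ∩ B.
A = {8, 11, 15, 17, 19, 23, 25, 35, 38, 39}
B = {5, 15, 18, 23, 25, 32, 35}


Set A = {8, 11, 15, 17, 19, 23, 25, 35, 38, 39}
Set B = {5, 15, 18, 23, 25, 32, 35}
A ∩ B includes only elements in both sets.
Check each element of A against B:
8 ✗, 11 ✗, 15 ✓, 17 ✗, 19 ✗, 23 ✓, 25 ✓, 35 ✓, 38 ✗, 39 ✗
A ∩ B = {15, 23, 25, 35}

{15, 23, 25, 35}


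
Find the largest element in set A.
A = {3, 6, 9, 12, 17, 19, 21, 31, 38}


Set A = {3, 6, 9, 12, 17, 19, 21, 31, 38}
Elements in ascending order: 3, 6, 9, 12, 17, 19, 21, 31, 38
The largest element is 38.

38


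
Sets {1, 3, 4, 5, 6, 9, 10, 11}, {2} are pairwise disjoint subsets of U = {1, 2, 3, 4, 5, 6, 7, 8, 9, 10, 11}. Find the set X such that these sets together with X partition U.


U = {1, 2, 3, 4, 5, 6, 7, 8, 9, 10, 11}
Shown blocks: {1, 3, 4, 5, 6, 9, 10, 11}, {2}
A partition's blocks are pairwise disjoint and cover U, so the missing block = U \ (union of shown blocks).
Union of shown blocks: {1, 2, 3, 4, 5, 6, 9, 10, 11}
Missing block = U \ (union) = {7, 8}

{7, 8}


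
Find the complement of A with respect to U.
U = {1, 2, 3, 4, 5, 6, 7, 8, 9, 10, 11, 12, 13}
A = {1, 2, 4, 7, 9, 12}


Universal set U = {1, 2, 3, 4, 5, 6, 7, 8, 9, 10, 11, 12, 13}
Set A = {1, 2, 4, 7, 9, 12}
A' = U \ A = elements in U but not in A
Checking each element of U:
1 (in A, exclude), 2 (in A, exclude), 3 (not in A, include), 4 (in A, exclude), 5 (not in A, include), 6 (not in A, include), 7 (in A, exclude), 8 (not in A, include), 9 (in A, exclude), 10 (not in A, include), 11 (not in A, include), 12 (in A, exclude), 13 (not in A, include)
A' = {3, 5, 6, 8, 10, 11, 13}

{3, 5, 6, 8, 10, 11, 13}


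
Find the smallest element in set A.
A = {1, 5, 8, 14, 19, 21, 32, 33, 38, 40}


Set A = {1, 5, 8, 14, 19, 21, 32, 33, 38, 40}
Elements in ascending order: 1, 5, 8, 14, 19, 21, 32, 33, 38, 40
The smallest element is 1.

1


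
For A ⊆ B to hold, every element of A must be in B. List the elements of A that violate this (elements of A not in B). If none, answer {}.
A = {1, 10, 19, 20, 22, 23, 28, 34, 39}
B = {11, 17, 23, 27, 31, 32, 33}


Set A = {1, 10, 19, 20, 22, 23, 28, 34, 39}
Set B = {11, 17, 23, 27, 31, 32, 33}
Check each element of A against B:
1 ∉ B (include), 10 ∉ B (include), 19 ∉ B (include), 20 ∉ B (include), 22 ∉ B (include), 23 ∈ B, 28 ∉ B (include), 34 ∉ B (include), 39 ∉ B (include)
Elements of A not in B: {1, 10, 19, 20, 22, 28, 34, 39}

{1, 10, 19, 20, 22, 28, 34, 39}


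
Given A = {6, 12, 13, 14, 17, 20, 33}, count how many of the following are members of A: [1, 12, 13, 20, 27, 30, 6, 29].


Set A = {6, 12, 13, 14, 17, 20, 33}
Candidates: [1, 12, 13, 20, 27, 30, 6, 29]
Check each candidate:
1 ∉ A, 12 ∈ A, 13 ∈ A, 20 ∈ A, 27 ∉ A, 30 ∉ A, 6 ∈ A, 29 ∉ A
Count of candidates in A: 4

4


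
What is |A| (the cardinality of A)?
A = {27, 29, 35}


Set A = {27, 29, 35}
Listing elements: 27, 29, 35
Counting: 3 elements
|A| = 3

3


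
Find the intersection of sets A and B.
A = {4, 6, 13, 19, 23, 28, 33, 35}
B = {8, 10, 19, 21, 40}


Set A = {4, 6, 13, 19, 23, 28, 33, 35}
Set B = {8, 10, 19, 21, 40}
A ∩ B includes only elements in both sets.
Check each element of A against B:
4 ✗, 6 ✗, 13 ✗, 19 ✓, 23 ✗, 28 ✗, 33 ✗, 35 ✗
A ∩ B = {19}

{19}


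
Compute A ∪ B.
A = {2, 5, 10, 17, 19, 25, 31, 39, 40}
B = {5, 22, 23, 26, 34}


Set A = {2, 5, 10, 17, 19, 25, 31, 39, 40}
Set B = {5, 22, 23, 26, 34}
A ∪ B includes all elements in either set.
Elements from A: {2, 5, 10, 17, 19, 25, 31, 39, 40}
Elements from B not already included: {22, 23, 26, 34}
A ∪ B = {2, 5, 10, 17, 19, 22, 23, 25, 26, 31, 34, 39, 40}

{2, 5, 10, 17, 19, 22, 23, 25, 26, 31, 34, 39, 40}


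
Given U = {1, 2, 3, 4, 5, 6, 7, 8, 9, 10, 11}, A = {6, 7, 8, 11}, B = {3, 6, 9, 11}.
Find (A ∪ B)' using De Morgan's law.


U = {1, 2, 3, 4, 5, 6, 7, 8, 9, 10, 11}
A = {6, 7, 8, 11}, B = {3, 6, 9, 11}
A ∪ B = {3, 6, 7, 8, 9, 11}
(A ∪ B)' = U \ (A ∪ B) = {1, 2, 4, 5, 10}
Verification via A' ∩ B': A' = {1, 2, 3, 4, 5, 9, 10}, B' = {1, 2, 4, 5, 7, 8, 10}
A' ∩ B' = {1, 2, 4, 5, 10} ✓

{1, 2, 4, 5, 10}


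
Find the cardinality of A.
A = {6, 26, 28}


Set A = {6, 26, 28}
Listing elements: 6, 26, 28
Counting: 3 elements
|A| = 3

3


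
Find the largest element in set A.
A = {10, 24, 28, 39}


Set A = {10, 24, 28, 39}
Elements in ascending order: 10, 24, 28, 39
The largest element is 39.

39


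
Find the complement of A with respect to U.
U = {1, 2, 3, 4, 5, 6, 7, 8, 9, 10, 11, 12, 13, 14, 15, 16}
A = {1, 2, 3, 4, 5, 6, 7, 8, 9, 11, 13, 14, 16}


Universal set U = {1, 2, 3, 4, 5, 6, 7, 8, 9, 10, 11, 12, 13, 14, 15, 16}
Set A = {1, 2, 3, 4, 5, 6, 7, 8, 9, 11, 13, 14, 16}
A' = U \ A = elements in U but not in A
Checking each element of U:
1 (in A, exclude), 2 (in A, exclude), 3 (in A, exclude), 4 (in A, exclude), 5 (in A, exclude), 6 (in A, exclude), 7 (in A, exclude), 8 (in A, exclude), 9 (in A, exclude), 10 (not in A, include), 11 (in A, exclude), 12 (not in A, include), 13 (in A, exclude), 14 (in A, exclude), 15 (not in A, include), 16 (in A, exclude)
A' = {10, 12, 15}

{10, 12, 15}


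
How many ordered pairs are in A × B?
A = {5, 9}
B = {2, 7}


Set A = {5, 9} has 2 elements.
Set B = {2, 7} has 2 elements.
|A × B| = |A| × |B| = 2 × 2 = 4

4


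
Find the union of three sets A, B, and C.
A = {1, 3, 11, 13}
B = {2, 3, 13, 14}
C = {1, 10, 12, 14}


Set A = {1, 3, 11, 13}
Set B = {2, 3, 13, 14}
Set C = {1, 10, 12, 14}
First, A ∪ B = {1, 2, 3, 11, 13, 14}
Then, (A ∪ B) ∪ C = {1, 2, 3, 10, 11, 12, 13, 14}

{1, 2, 3, 10, 11, 12, 13, 14}


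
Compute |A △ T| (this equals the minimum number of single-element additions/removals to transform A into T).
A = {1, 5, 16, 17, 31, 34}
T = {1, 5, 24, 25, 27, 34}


Set A = {1, 5, 16, 17, 31, 34}
Set T = {1, 5, 24, 25, 27, 34}
Elements to remove from A (in A, not in T): {16, 17, 31} → 3 removals
Elements to add to A (in T, not in A): {24, 25, 27} → 3 additions
Total edits = 3 + 3 = 6

6


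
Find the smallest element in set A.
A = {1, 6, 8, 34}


Set A = {1, 6, 8, 34}
Elements in ascending order: 1, 6, 8, 34
The smallest element is 1.

1


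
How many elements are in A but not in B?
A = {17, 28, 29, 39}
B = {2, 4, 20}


Set A = {17, 28, 29, 39}
Set B = {2, 4, 20}
A \ B = {17, 28, 29, 39}
|A \ B| = 4

4


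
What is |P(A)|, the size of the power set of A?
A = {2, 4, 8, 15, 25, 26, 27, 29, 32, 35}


Set A = {2, 4, 8, 15, 25, 26, 27, 29, 32, 35}
|A| = 10
The power set P(A) contains all subsets of A.
|P(A)| = 2^|A| = 2^10 = 1024

1024


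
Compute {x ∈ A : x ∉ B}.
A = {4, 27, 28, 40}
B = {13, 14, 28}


Set A = {4, 27, 28, 40}
Set B = {13, 14, 28}
Check each element of A against B:
4 ∉ B (include), 27 ∉ B (include), 28 ∈ B, 40 ∉ B (include)
Elements of A not in B: {4, 27, 40}

{4, 27, 40}


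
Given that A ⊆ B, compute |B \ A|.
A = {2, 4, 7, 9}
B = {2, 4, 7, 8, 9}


Set A = {2, 4, 7, 9}, |A| = 4
Set B = {2, 4, 7, 8, 9}, |B| = 5
Since A ⊆ B: B \ A = {8}
|B| - |A| = 5 - 4 = 1

1


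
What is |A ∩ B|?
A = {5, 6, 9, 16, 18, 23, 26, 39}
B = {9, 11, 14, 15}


Set A = {5, 6, 9, 16, 18, 23, 26, 39}
Set B = {9, 11, 14, 15}
A ∩ B = {9}
|A ∩ B| = 1

1


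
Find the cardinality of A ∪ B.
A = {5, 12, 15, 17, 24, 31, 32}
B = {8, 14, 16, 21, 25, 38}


Set A = {5, 12, 15, 17, 24, 31, 32}, |A| = 7
Set B = {8, 14, 16, 21, 25, 38}, |B| = 6
A ∩ B = {}, |A ∩ B| = 0
|A ∪ B| = |A| + |B| - |A ∩ B| = 7 + 6 - 0 = 13

13


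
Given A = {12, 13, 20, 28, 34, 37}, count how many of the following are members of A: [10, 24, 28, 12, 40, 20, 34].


Set A = {12, 13, 20, 28, 34, 37}
Candidates: [10, 24, 28, 12, 40, 20, 34]
Check each candidate:
10 ∉ A, 24 ∉ A, 28 ∈ A, 12 ∈ A, 40 ∉ A, 20 ∈ A, 34 ∈ A
Count of candidates in A: 4

4


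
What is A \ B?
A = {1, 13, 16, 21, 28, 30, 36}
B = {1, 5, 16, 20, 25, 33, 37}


Set A = {1, 13, 16, 21, 28, 30, 36}
Set B = {1, 5, 16, 20, 25, 33, 37}
A \ B includes elements in A that are not in B.
Check each element of A:
1 (in B, remove), 13 (not in B, keep), 16 (in B, remove), 21 (not in B, keep), 28 (not in B, keep), 30 (not in B, keep), 36 (not in B, keep)
A \ B = {13, 21, 28, 30, 36}

{13, 21, 28, 30, 36}


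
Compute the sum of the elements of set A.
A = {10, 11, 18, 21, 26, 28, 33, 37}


Set A = {10, 11, 18, 21, 26, 28, 33, 37}
Sum = 10 + 11 + 18 + 21 + 26 + 28 + 33 + 37 = 184

184


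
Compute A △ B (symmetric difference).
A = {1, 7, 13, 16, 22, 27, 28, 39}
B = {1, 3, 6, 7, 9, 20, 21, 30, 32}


Set A = {1, 7, 13, 16, 22, 27, 28, 39}
Set B = {1, 3, 6, 7, 9, 20, 21, 30, 32}
A △ B = (A \ B) ∪ (B \ A)
Elements in A but not B: {13, 16, 22, 27, 28, 39}
Elements in B but not A: {3, 6, 9, 20, 21, 30, 32}
A △ B = {3, 6, 9, 13, 16, 20, 21, 22, 27, 28, 30, 32, 39}

{3, 6, 9, 13, 16, 20, 21, 22, 27, 28, 30, 32, 39}


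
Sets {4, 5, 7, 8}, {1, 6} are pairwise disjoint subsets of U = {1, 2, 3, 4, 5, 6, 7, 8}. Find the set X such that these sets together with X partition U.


U = {1, 2, 3, 4, 5, 6, 7, 8}
Shown blocks: {4, 5, 7, 8}, {1, 6}
A partition's blocks are pairwise disjoint and cover U, so the missing block = U \ (union of shown blocks).
Union of shown blocks: {1, 4, 5, 6, 7, 8}
Missing block = U \ (union) = {2, 3}

{2, 3}


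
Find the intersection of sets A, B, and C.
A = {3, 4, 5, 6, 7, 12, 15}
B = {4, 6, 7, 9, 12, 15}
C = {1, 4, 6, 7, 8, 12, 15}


Set A = {3, 4, 5, 6, 7, 12, 15}
Set B = {4, 6, 7, 9, 12, 15}
Set C = {1, 4, 6, 7, 8, 12, 15}
First, A ∩ B = {4, 6, 7, 12, 15}
Then, (A ∩ B) ∩ C = {4, 6, 7, 12, 15}

{4, 6, 7, 12, 15}


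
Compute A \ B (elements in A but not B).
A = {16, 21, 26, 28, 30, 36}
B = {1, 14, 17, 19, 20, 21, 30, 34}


Set A = {16, 21, 26, 28, 30, 36}
Set B = {1, 14, 17, 19, 20, 21, 30, 34}
A \ B includes elements in A that are not in B.
Check each element of A:
16 (not in B, keep), 21 (in B, remove), 26 (not in B, keep), 28 (not in B, keep), 30 (in B, remove), 36 (not in B, keep)
A \ B = {16, 26, 28, 36}

{16, 26, 28, 36}


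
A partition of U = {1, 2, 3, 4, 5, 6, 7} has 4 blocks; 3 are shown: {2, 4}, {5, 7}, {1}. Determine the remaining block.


U = {1, 2, 3, 4, 5, 6, 7}
Shown blocks: {2, 4}, {5, 7}, {1}
A partition's blocks are pairwise disjoint and cover U, so the missing block = U \ (union of shown blocks).
Union of shown blocks: {1, 2, 4, 5, 7}
Missing block = U \ (union) = {3, 6}

{3, 6}


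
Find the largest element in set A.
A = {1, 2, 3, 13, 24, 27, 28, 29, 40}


Set A = {1, 2, 3, 13, 24, 27, 28, 29, 40}
Elements in ascending order: 1, 2, 3, 13, 24, 27, 28, 29, 40
The largest element is 40.

40


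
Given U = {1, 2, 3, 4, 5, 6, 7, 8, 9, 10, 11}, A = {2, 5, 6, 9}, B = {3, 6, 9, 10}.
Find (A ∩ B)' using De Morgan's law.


U = {1, 2, 3, 4, 5, 6, 7, 8, 9, 10, 11}
A = {2, 5, 6, 9}, B = {3, 6, 9, 10}
A ∩ B = {6, 9}
(A ∩ B)' = U \ (A ∩ B) = {1, 2, 3, 4, 5, 7, 8, 10, 11}
Verification via A' ∪ B': A' = {1, 3, 4, 7, 8, 10, 11}, B' = {1, 2, 4, 5, 7, 8, 11}
A' ∪ B' = {1, 2, 3, 4, 5, 7, 8, 10, 11} ✓

{1, 2, 3, 4, 5, 7, 8, 10, 11}


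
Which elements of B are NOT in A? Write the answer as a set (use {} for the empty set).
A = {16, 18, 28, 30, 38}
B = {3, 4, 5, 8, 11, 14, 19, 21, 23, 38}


Set A = {16, 18, 28, 30, 38}
Set B = {3, 4, 5, 8, 11, 14, 19, 21, 23, 38}
Check each element of B against A:
3 ∉ A (include), 4 ∉ A (include), 5 ∉ A (include), 8 ∉ A (include), 11 ∉ A (include), 14 ∉ A (include), 19 ∉ A (include), 21 ∉ A (include), 23 ∉ A (include), 38 ∈ A
Elements of B not in A: {3, 4, 5, 8, 11, 14, 19, 21, 23}

{3, 4, 5, 8, 11, 14, 19, 21, 23}


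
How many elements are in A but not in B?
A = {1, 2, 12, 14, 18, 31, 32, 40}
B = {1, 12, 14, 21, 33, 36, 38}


Set A = {1, 2, 12, 14, 18, 31, 32, 40}
Set B = {1, 12, 14, 21, 33, 36, 38}
A \ B = {2, 18, 31, 32, 40}
|A \ B| = 5

5


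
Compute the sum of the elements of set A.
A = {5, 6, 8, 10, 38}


Set A = {5, 6, 8, 10, 38}
Sum = 5 + 6 + 8 + 10 + 38 = 67

67


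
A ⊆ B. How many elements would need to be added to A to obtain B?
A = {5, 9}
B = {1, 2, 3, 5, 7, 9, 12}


Set A = {5, 9}, |A| = 2
Set B = {1, 2, 3, 5, 7, 9, 12}, |B| = 7
Since A ⊆ B: B \ A = {1, 2, 3, 7, 12}
|B| - |A| = 7 - 2 = 5

5


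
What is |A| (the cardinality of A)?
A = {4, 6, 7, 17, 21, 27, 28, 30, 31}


Set A = {4, 6, 7, 17, 21, 27, 28, 30, 31}
Listing elements: 4, 6, 7, 17, 21, 27, 28, 30, 31
Counting: 9 elements
|A| = 9

9


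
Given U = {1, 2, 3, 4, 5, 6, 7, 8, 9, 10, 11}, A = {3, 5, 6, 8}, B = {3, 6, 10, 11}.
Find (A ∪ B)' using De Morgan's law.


U = {1, 2, 3, 4, 5, 6, 7, 8, 9, 10, 11}
A = {3, 5, 6, 8}, B = {3, 6, 10, 11}
A ∪ B = {3, 5, 6, 8, 10, 11}
(A ∪ B)' = U \ (A ∪ B) = {1, 2, 4, 7, 9}
Verification via A' ∩ B': A' = {1, 2, 4, 7, 9, 10, 11}, B' = {1, 2, 4, 5, 7, 8, 9}
A' ∩ B' = {1, 2, 4, 7, 9} ✓

{1, 2, 4, 7, 9}


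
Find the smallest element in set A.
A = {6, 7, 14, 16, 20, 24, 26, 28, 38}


Set A = {6, 7, 14, 16, 20, 24, 26, 28, 38}
Elements in ascending order: 6, 7, 14, 16, 20, 24, 26, 28, 38
The smallest element is 6.

6


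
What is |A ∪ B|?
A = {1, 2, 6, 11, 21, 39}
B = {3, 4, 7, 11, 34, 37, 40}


Set A = {1, 2, 6, 11, 21, 39}, |A| = 6
Set B = {3, 4, 7, 11, 34, 37, 40}, |B| = 7
A ∩ B = {11}, |A ∩ B| = 1
|A ∪ B| = |A| + |B| - |A ∩ B| = 6 + 7 - 1 = 12

12


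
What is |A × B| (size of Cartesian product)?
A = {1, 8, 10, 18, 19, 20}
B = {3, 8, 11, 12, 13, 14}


Set A = {1, 8, 10, 18, 19, 20} has 6 elements.
Set B = {3, 8, 11, 12, 13, 14} has 6 elements.
|A × B| = |A| × |B| = 6 × 6 = 36

36


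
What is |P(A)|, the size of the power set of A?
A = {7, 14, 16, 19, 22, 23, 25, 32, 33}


Set A = {7, 14, 16, 19, 22, 23, 25, 32, 33}
|A| = 9
The power set P(A) contains all subsets of A.
|P(A)| = 2^|A| = 2^9 = 512

512


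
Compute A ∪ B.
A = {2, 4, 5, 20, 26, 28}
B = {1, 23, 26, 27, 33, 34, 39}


Set A = {2, 4, 5, 20, 26, 28}
Set B = {1, 23, 26, 27, 33, 34, 39}
A ∪ B includes all elements in either set.
Elements from A: {2, 4, 5, 20, 26, 28}
Elements from B not already included: {1, 23, 27, 33, 34, 39}
A ∪ B = {1, 2, 4, 5, 20, 23, 26, 27, 28, 33, 34, 39}

{1, 2, 4, 5, 20, 23, 26, 27, 28, 33, 34, 39}


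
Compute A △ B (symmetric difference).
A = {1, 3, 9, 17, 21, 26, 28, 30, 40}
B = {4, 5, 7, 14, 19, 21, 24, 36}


Set A = {1, 3, 9, 17, 21, 26, 28, 30, 40}
Set B = {4, 5, 7, 14, 19, 21, 24, 36}
A △ B = (A \ B) ∪ (B \ A)
Elements in A but not B: {1, 3, 9, 17, 26, 28, 30, 40}
Elements in B but not A: {4, 5, 7, 14, 19, 24, 36}
A △ B = {1, 3, 4, 5, 7, 9, 14, 17, 19, 24, 26, 28, 30, 36, 40}

{1, 3, 4, 5, 7, 9, 14, 17, 19, 24, 26, 28, 30, 36, 40}


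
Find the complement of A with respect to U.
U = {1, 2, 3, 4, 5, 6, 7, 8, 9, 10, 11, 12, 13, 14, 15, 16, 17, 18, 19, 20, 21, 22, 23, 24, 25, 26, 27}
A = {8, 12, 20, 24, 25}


Universal set U = {1, 2, 3, 4, 5, 6, 7, 8, 9, 10, 11, 12, 13, 14, 15, 16, 17, 18, 19, 20, 21, 22, 23, 24, 25, 26, 27}
Set A = {8, 12, 20, 24, 25}
A' = U \ A = elements in U but not in A
Checking each element of U:
1 (not in A, include), 2 (not in A, include), 3 (not in A, include), 4 (not in A, include), 5 (not in A, include), 6 (not in A, include), 7 (not in A, include), 8 (in A, exclude), 9 (not in A, include), 10 (not in A, include), 11 (not in A, include), 12 (in A, exclude), 13 (not in A, include), 14 (not in A, include), 15 (not in A, include), 16 (not in A, include), 17 (not in A, include), 18 (not in A, include), 19 (not in A, include), 20 (in A, exclude), 21 (not in A, include), 22 (not in A, include), 23 (not in A, include), 24 (in A, exclude), 25 (in A, exclude), 26 (not in A, include), 27 (not in A, include)
A' = {1, 2, 3, 4, 5, 6, 7, 9, 10, 11, 13, 14, 15, 16, 17, 18, 19, 21, 22, 23, 26, 27}

{1, 2, 3, 4, 5, 6, 7, 9, 10, 11, 13, 14, 15, 16, 17, 18, 19, 21, 22, 23, 26, 27}


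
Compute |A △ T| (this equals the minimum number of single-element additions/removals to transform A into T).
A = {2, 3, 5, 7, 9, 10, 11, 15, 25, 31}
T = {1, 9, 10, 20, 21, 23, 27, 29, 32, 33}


Set A = {2, 3, 5, 7, 9, 10, 11, 15, 25, 31}
Set T = {1, 9, 10, 20, 21, 23, 27, 29, 32, 33}
Elements to remove from A (in A, not in T): {2, 3, 5, 7, 11, 15, 25, 31} → 8 removals
Elements to add to A (in T, not in A): {1, 20, 21, 23, 27, 29, 32, 33} → 8 additions
Total edits = 8 + 8 = 16

16


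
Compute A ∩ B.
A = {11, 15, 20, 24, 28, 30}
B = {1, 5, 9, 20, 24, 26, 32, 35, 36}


Set A = {11, 15, 20, 24, 28, 30}
Set B = {1, 5, 9, 20, 24, 26, 32, 35, 36}
A ∩ B includes only elements in both sets.
Check each element of A against B:
11 ✗, 15 ✗, 20 ✓, 24 ✓, 28 ✗, 30 ✗
A ∩ B = {20, 24}

{20, 24}


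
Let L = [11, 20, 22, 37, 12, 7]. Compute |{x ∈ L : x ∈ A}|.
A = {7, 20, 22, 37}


Set A = {7, 20, 22, 37}
Candidates: [11, 20, 22, 37, 12, 7]
Check each candidate:
11 ∉ A, 20 ∈ A, 22 ∈ A, 37 ∈ A, 12 ∉ A, 7 ∈ A
Count of candidates in A: 4

4


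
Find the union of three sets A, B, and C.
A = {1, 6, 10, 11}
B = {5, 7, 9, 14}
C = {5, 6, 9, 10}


Set A = {1, 6, 10, 11}
Set B = {5, 7, 9, 14}
Set C = {5, 6, 9, 10}
First, A ∪ B = {1, 5, 6, 7, 9, 10, 11, 14}
Then, (A ∪ B) ∪ C = {1, 5, 6, 7, 9, 10, 11, 14}

{1, 5, 6, 7, 9, 10, 11, 14}


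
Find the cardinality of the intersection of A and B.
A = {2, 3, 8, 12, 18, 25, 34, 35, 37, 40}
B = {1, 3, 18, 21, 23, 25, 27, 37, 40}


Set A = {2, 3, 8, 12, 18, 25, 34, 35, 37, 40}
Set B = {1, 3, 18, 21, 23, 25, 27, 37, 40}
A ∩ B = {3, 18, 25, 37, 40}
|A ∩ B| = 5

5


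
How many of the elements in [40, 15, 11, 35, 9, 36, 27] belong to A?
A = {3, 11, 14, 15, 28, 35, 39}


Set A = {3, 11, 14, 15, 28, 35, 39}
Candidates: [40, 15, 11, 35, 9, 36, 27]
Check each candidate:
40 ∉ A, 15 ∈ A, 11 ∈ A, 35 ∈ A, 9 ∉ A, 36 ∉ A, 27 ∉ A
Count of candidates in A: 3

3


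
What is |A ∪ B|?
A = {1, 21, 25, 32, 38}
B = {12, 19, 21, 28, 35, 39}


Set A = {1, 21, 25, 32, 38}, |A| = 5
Set B = {12, 19, 21, 28, 35, 39}, |B| = 6
A ∩ B = {21}, |A ∩ B| = 1
|A ∪ B| = |A| + |B| - |A ∩ B| = 5 + 6 - 1 = 10

10


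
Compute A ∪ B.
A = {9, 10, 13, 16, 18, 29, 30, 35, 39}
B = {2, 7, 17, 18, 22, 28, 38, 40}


Set A = {9, 10, 13, 16, 18, 29, 30, 35, 39}
Set B = {2, 7, 17, 18, 22, 28, 38, 40}
A ∪ B includes all elements in either set.
Elements from A: {9, 10, 13, 16, 18, 29, 30, 35, 39}
Elements from B not already included: {2, 7, 17, 22, 28, 38, 40}
A ∪ B = {2, 7, 9, 10, 13, 16, 17, 18, 22, 28, 29, 30, 35, 38, 39, 40}

{2, 7, 9, 10, 13, 16, 17, 18, 22, 28, 29, 30, 35, 38, 39, 40}


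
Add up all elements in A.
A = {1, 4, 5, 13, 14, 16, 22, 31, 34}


Set A = {1, 4, 5, 13, 14, 16, 22, 31, 34}
Sum = 1 + 4 + 5 + 13 + 14 + 16 + 22 + 31 + 34 = 140

140


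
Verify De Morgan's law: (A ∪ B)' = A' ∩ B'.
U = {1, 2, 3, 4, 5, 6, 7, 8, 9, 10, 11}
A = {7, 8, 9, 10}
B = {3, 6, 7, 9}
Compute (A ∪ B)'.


U = {1, 2, 3, 4, 5, 6, 7, 8, 9, 10, 11}
A = {7, 8, 9, 10}, B = {3, 6, 7, 9}
A ∪ B = {3, 6, 7, 8, 9, 10}
(A ∪ B)' = U \ (A ∪ B) = {1, 2, 4, 5, 11}
Verification via A' ∩ B': A' = {1, 2, 3, 4, 5, 6, 11}, B' = {1, 2, 4, 5, 8, 10, 11}
A' ∩ B' = {1, 2, 4, 5, 11} ✓

{1, 2, 4, 5, 11}


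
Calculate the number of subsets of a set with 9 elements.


The set has 9 elements.
The power set contains all possible subsets.
|P(A)| = 2^|A| = 2^9 = 512

512


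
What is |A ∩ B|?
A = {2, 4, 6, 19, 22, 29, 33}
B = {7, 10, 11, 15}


Set A = {2, 4, 6, 19, 22, 29, 33}
Set B = {7, 10, 11, 15}
A ∩ B = {}
|A ∩ B| = 0

0


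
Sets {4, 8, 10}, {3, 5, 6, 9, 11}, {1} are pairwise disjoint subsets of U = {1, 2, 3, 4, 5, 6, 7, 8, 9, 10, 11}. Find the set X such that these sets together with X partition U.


U = {1, 2, 3, 4, 5, 6, 7, 8, 9, 10, 11}
Shown blocks: {4, 8, 10}, {3, 5, 6, 9, 11}, {1}
A partition's blocks are pairwise disjoint and cover U, so the missing block = U \ (union of shown blocks).
Union of shown blocks: {1, 3, 4, 5, 6, 8, 9, 10, 11}
Missing block = U \ (union) = {2, 7}

{2, 7}


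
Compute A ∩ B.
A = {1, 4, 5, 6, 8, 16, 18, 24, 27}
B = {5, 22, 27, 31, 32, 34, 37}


Set A = {1, 4, 5, 6, 8, 16, 18, 24, 27}
Set B = {5, 22, 27, 31, 32, 34, 37}
A ∩ B includes only elements in both sets.
Check each element of A against B:
1 ✗, 4 ✗, 5 ✓, 6 ✗, 8 ✗, 16 ✗, 18 ✗, 24 ✗, 27 ✓
A ∩ B = {5, 27}

{5, 27}


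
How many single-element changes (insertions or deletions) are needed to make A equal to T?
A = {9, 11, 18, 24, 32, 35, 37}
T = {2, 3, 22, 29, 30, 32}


Set A = {9, 11, 18, 24, 32, 35, 37}
Set T = {2, 3, 22, 29, 30, 32}
Elements to remove from A (in A, not in T): {9, 11, 18, 24, 35, 37} → 6 removals
Elements to add to A (in T, not in A): {2, 3, 22, 29, 30} → 5 additions
Total edits = 6 + 5 = 11

11


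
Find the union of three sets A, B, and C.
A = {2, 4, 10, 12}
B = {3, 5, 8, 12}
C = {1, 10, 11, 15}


Set A = {2, 4, 10, 12}
Set B = {3, 5, 8, 12}
Set C = {1, 10, 11, 15}
First, A ∪ B = {2, 3, 4, 5, 8, 10, 12}
Then, (A ∪ B) ∪ C = {1, 2, 3, 4, 5, 8, 10, 11, 12, 15}

{1, 2, 3, 4, 5, 8, 10, 11, 12, 15}


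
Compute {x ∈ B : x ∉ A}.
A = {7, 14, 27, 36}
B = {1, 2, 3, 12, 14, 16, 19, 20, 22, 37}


Set A = {7, 14, 27, 36}
Set B = {1, 2, 3, 12, 14, 16, 19, 20, 22, 37}
Check each element of B against A:
1 ∉ A (include), 2 ∉ A (include), 3 ∉ A (include), 12 ∉ A (include), 14 ∈ A, 16 ∉ A (include), 19 ∉ A (include), 20 ∉ A (include), 22 ∉ A (include), 37 ∉ A (include)
Elements of B not in A: {1, 2, 3, 12, 16, 19, 20, 22, 37}

{1, 2, 3, 12, 16, 19, 20, 22, 37}


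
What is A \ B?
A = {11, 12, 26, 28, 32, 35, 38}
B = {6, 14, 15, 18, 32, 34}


Set A = {11, 12, 26, 28, 32, 35, 38}
Set B = {6, 14, 15, 18, 32, 34}
A \ B includes elements in A that are not in B.
Check each element of A:
11 (not in B, keep), 12 (not in B, keep), 26 (not in B, keep), 28 (not in B, keep), 32 (in B, remove), 35 (not in B, keep), 38 (not in B, keep)
A \ B = {11, 12, 26, 28, 35, 38}

{11, 12, 26, 28, 35, 38}


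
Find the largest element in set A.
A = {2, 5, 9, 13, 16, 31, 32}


Set A = {2, 5, 9, 13, 16, 31, 32}
Elements in ascending order: 2, 5, 9, 13, 16, 31, 32
The largest element is 32.

32


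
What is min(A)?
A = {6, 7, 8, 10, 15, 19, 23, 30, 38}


Set A = {6, 7, 8, 10, 15, 19, 23, 30, 38}
Elements in ascending order: 6, 7, 8, 10, 15, 19, 23, 30, 38
The smallest element is 6.

6


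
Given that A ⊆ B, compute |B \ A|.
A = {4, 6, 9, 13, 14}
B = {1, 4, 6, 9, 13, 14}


Set A = {4, 6, 9, 13, 14}, |A| = 5
Set B = {1, 4, 6, 9, 13, 14}, |B| = 6
Since A ⊆ B: B \ A = {1}
|B| - |A| = 6 - 5 = 1

1


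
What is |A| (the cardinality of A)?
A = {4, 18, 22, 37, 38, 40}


Set A = {4, 18, 22, 37, 38, 40}
Listing elements: 4, 18, 22, 37, 38, 40
Counting: 6 elements
|A| = 6

6


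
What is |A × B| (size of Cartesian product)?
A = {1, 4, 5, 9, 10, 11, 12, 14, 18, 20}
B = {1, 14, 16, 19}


Set A = {1, 4, 5, 9, 10, 11, 12, 14, 18, 20} has 10 elements.
Set B = {1, 14, 16, 19} has 4 elements.
|A × B| = |A| × |B| = 10 × 4 = 40

40


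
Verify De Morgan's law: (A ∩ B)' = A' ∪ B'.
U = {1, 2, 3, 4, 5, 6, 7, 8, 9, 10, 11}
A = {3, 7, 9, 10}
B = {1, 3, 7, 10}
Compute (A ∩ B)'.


U = {1, 2, 3, 4, 5, 6, 7, 8, 9, 10, 11}
A = {3, 7, 9, 10}, B = {1, 3, 7, 10}
A ∩ B = {3, 7, 10}
(A ∩ B)' = U \ (A ∩ B) = {1, 2, 4, 5, 6, 8, 9, 11}
Verification via A' ∪ B': A' = {1, 2, 4, 5, 6, 8, 11}, B' = {2, 4, 5, 6, 8, 9, 11}
A' ∪ B' = {1, 2, 4, 5, 6, 8, 9, 11} ✓

{1, 2, 4, 5, 6, 8, 9, 11}


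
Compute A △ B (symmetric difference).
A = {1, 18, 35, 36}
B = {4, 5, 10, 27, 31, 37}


Set A = {1, 18, 35, 36}
Set B = {4, 5, 10, 27, 31, 37}
A △ B = (A \ B) ∪ (B \ A)
Elements in A but not B: {1, 18, 35, 36}
Elements in B but not A: {4, 5, 10, 27, 31, 37}
A △ B = {1, 4, 5, 10, 18, 27, 31, 35, 36, 37}

{1, 4, 5, 10, 18, 27, 31, 35, 36, 37}
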